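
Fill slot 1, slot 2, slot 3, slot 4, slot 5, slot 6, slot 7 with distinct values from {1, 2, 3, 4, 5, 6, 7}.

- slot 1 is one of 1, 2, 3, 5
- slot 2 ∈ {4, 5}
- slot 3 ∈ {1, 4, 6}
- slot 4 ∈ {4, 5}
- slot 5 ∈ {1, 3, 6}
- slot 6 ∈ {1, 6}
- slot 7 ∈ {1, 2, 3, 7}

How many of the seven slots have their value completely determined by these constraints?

Among the 7 variables, 7 fits only slot 7 (and all 7 values in {1, 2, 3, 4, 5, 6, 7} must be used), so slot 7 = 7.
The 6 still-open variables together cover exactly {1, 2, 3, 4, 5, 6} — 6 values for 6 variables — and 2 appears only in slot 1's list, so slot 1 = 2.
Among the 5 still-open variables, 3 fits only slot 5 (and all 5 values in {1, 3, 4, 5, 6} must be used), so slot 5 = 3.
slot 2 and slot 4 between them cover only {4, 5} — a naked pair. Remove those values from slot 3.
Determined: slot 1=2, slot 5=3, slot 7=7. The other slots each still have more than one consistent value. That makes 3.

3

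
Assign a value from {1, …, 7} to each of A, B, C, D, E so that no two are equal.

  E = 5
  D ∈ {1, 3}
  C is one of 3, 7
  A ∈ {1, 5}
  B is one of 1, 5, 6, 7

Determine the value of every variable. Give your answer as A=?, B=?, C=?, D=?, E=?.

A=1, B=6, C=7, D=3, E=5

E must be 5 (only option left). So A, B can't be 5.
A's domain is down to {1}, so A = 1. Eliminate 1 elsewhere: B, D.
D has just one choice, so D = 3. Eliminate 3 elsewhere: C.
C's domain is down to {7}, so C = 7. Eliminate 7 elsewhere: B.
B has just one choice, so B = 6.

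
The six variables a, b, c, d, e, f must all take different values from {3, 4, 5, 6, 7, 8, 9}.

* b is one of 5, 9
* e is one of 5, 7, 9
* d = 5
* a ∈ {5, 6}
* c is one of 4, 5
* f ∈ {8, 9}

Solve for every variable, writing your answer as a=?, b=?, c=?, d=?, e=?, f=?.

d must be 5 (only option left). Remove 5 from a, b, c, e.
a's domain is down to {6}, so a = 6.
b must be 9 (only option left). Eliminate 9 elsewhere: e, f.
c must be 4 (only option left).
e has just one choice, so e = 7.
f has just one choice, so f = 8.

a=6, b=9, c=4, d=5, e=7, f=8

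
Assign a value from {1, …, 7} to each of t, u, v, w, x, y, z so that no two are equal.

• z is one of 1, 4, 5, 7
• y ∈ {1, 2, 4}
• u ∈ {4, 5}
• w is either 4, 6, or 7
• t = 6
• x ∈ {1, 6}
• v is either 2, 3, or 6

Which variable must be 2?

t's domain is down to {6}, so t = 6. Strike 6 from v, w, x.
x's domain is down to {1}, so x = 1. Strike 1 from y, z.
The 5 still-open variables together cover exactly {2, 3, 4, 5, 7} — 5 values for 5 variables — and 3 appears only in v's list, so v = 3.
Among the 4 still-open variables, 2 fits only y (and all 4 values in {2, 4, 5, 7} must be used), so y = 2.

y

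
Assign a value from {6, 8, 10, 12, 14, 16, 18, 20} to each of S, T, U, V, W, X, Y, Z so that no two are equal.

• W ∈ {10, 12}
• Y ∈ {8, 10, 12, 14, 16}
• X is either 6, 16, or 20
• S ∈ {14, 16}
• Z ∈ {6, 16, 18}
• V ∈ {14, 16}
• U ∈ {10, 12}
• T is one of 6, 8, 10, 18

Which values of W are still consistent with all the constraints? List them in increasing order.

The 8 variables draw from only 8 values {6, 8, 10, 12, 14, 16, 18, 20}, so each is used; only X can be 20, hence X = 20.
S and V share exactly the 2 values {14, 16}; by pigeonhole those values go to them, so strike 14, 16 from Y, Z.
The 2 variables U and W are confined to {10, 12}, which locks those values in; drop them from T, Y.
Y's domain is down to {8}, so Y = 8. Eliminate 8 elsewhere: T.
No further eliminations apply; W can still be any of 10, 12.

10, 12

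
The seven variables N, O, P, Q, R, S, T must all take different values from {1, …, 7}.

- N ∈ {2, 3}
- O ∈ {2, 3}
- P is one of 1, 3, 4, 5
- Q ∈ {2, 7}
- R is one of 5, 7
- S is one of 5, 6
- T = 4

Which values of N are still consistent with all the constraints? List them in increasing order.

T has just one choice, so T = 4. Remove 4 from P.
The 6 still-open variables together cover exactly {1, 2, 3, 5, 6, 7} — 6 values for 6 variables — and 1 appears only in P's list, so P = 1.
Among the 5 still-open variables, 6 fits only S (and all 5 values in {2, 3, 5, 6, 7} must be used), so S = 6.
The 4 still-open variables together cover exactly {2, 3, 5, 7} — 4 values for 4 variables — and 5 appears only in R's list, so R = 5.
The 3 still-open variables together cover exactly {2, 3, 7} — 3 values for 3 variables — and 7 appears only in Q's list, so Q = 7.
No further eliminations apply; N can still be any of 2, 3.

2, 3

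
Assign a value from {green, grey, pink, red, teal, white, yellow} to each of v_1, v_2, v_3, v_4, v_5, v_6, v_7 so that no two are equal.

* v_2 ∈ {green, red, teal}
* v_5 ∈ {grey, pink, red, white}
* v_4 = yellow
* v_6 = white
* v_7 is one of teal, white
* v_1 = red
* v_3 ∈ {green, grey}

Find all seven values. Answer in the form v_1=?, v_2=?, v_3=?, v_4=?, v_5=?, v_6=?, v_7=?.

v_1 must be red (only option left). Strike red from v_2, v_5.
That leaves v_4 = yellow.
v_6 must be white (only option left). Eliminate white elsewhere: v_5, v_7.
That leaves v_7 = teal. Strike teal from v_2.
That leaves v_2 = green. Eliminate green elsewhere: v_3.
v_3's domain is down to {grey}, so v_3 = grey. So v_5 can't be grey.
v_5's domain is down to {pink}, so v_5 = pink.

v_1=red, v_2=green, v_3=grey, v_4=yellow, v_5=pink, v_6=white, v_7=teal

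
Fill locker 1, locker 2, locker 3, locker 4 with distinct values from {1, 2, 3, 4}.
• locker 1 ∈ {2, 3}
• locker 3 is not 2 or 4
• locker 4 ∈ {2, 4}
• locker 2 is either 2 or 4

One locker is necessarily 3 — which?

locker 1

Among the 4 variables, 1 fits only locker 3 (and all 4 values in {1, 2, 3, 4} must be used), so locker 3 = 1.
The 3 still-open variables together cover exactly {2, 3, 4} — 3 values for 3 variables — and 3 appears only in locker 1's list, so locker 1 = 3.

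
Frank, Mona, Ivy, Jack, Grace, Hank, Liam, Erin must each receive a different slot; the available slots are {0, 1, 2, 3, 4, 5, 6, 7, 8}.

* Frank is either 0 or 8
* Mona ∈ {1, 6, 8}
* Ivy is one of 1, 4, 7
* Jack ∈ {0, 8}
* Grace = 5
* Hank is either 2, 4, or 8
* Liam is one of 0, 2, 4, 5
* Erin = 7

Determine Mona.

6

Grace has just one choice, so Grace = 5. Strike 5 from Liam.
Erin must be 7 (only option left). So Ivy can't be 7.
Among the 6 still-open variables, 6 fits only Mona (and all 6 values in {0, 1, 2, 4, 6, 8} must be used), so Mona = 6.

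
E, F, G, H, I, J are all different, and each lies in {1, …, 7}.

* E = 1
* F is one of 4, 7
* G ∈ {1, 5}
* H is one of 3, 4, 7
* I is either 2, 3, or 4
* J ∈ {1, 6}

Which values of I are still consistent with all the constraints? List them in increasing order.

2, 3, 4

E's domain is down to {1}, so E = 1. Remove 1 from G, J.
G's domain is down to {5}, so G = 5.
That leaves J = 6.
No further eliminations apply; I can still be any of 2, 3, 4.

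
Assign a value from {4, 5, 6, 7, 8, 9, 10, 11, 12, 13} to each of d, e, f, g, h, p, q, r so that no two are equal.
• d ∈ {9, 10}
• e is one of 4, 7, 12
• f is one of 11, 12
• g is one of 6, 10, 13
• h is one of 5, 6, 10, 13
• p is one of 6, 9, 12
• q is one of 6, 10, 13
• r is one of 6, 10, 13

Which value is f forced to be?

11

g, q, r share exactly the 3 values {6, 10, 13}; by pigeonhole those values go to them, so strike 6, 10, 13 from d, h, p.
d has just one choice, so d = 9. Remove 9 from p.
That leaves h = 5.
p has just one choice, so p = 12. Strike 12 from e, f.
So f = 11.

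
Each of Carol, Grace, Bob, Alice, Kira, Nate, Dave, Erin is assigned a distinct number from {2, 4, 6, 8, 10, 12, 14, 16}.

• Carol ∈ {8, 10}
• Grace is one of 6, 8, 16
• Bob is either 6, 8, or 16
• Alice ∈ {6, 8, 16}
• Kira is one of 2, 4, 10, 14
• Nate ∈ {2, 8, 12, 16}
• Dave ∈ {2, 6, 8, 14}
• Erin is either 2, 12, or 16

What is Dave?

Among the 8 variables, 4 fits only Kira (and all 8 values in {2, 4, 6, 8, 10, 12, 14, 16} must be used), so Kira = 4.
The 7 still-open variables draw from only 7 values {2, 6, 8, 10, 12, 14, 16}, so each is used; only Carol can be 10, hence Carol = 10.
Among the 6 still-open variables, 14 fits only Dave (and all 6 values in {2, 6, 8, 12, 14, 16} must be used), so Dave = 14.

14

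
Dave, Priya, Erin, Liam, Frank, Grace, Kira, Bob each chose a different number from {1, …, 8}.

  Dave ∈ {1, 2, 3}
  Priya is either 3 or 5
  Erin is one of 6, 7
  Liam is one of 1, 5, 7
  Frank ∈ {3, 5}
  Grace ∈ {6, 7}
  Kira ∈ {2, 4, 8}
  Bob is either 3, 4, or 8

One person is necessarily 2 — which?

Dave

Priya and Frank share exactly the 2 values {3, 5}; by pigeonhole those values go to them, so strike 3, 5 from Dave, Liam, Bob.
The 2 variables Erin and Grace are confined to {6, 7}, which locks those values in; drop them from Liam.
Liam must be 1 (only option left). So Dave can't be 1.
So 2 goes to Dave.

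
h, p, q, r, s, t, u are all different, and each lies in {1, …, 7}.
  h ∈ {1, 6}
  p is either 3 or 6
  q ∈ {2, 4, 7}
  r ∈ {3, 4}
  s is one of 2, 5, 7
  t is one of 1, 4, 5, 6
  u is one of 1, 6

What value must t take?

The 2 variables h and u are confined to {1, 6}, which locks those values in; drop them from p, t.
p has just one choice, so p = 3. Strike 3 from r.
r must be 4 (only option left). So q, t can't be 4.
So t = 5.

5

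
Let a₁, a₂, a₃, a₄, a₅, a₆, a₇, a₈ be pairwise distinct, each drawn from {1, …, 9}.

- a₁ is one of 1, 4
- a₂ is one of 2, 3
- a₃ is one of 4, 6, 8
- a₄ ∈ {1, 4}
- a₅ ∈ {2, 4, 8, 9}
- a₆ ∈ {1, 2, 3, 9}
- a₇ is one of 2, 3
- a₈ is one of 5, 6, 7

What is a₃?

6

a₁ and a₄ share exactly the 2 values {1, 4}; by pigeonhole those values go to them, so strike 1, 4 from a₃, a₅, a₆.
a₂ and a₇ share exactly the 2 values {2, 3}; by pigeonhole those values go to them, so strike 2, 3 from a₅, a₆.
a₆ has just one choice, so a₆ = 9. Remove 9 from a₅.
a₅ has just one choice, so a₅ = 8. Strike 8 from a₃.
So a₃ = 6.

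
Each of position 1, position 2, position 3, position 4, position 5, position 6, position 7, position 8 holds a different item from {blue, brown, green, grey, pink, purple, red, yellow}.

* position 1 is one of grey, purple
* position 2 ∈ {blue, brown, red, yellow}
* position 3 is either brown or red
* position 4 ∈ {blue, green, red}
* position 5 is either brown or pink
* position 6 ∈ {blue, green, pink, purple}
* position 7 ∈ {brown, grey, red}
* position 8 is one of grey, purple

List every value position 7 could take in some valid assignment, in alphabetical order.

Among the 8 variables, yellow fits only position 2 (and all 8 values in {blue, brown, green, grey, pink, purple, red, yellow} must be used), so position 2 = yellow.
The 2 variables position 1 and position 8 are confined to {grey, purple}, which locks those values in; drop them from position 6, position 7.
position 3 and position 7 between them cover only {brown, red} — a naked pair. Remove those values from position 4, position 5.
That leaves position 5 = pink. Eliminate pink elsewhere: position 6.
No further eliminations apply; position 7 can still be any of brown, red.

brown, red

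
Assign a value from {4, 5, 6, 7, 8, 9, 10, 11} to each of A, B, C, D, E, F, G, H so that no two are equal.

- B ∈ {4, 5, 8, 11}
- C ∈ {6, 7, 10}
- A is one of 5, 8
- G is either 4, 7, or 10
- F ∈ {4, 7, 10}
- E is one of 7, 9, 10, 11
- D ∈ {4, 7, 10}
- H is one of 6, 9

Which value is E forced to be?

D, F, G between them cover only {4, 7, 10} — a naked triple. Remove those values from B, C, E.
C must be 6 (only option left). Eliminate 6 elsewhere: H.
H must be 9 (only option left). So E can't be 9.
So E = 11.

11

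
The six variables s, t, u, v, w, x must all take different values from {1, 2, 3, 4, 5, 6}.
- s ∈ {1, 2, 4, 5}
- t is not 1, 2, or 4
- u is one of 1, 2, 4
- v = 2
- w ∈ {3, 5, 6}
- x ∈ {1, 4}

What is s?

v must be 2 (only option left). Remove 2 from s, u.
u and x share exactly the 2 values {1, 4}; by pigeonhole those values go to them, so strike 1, 4 from s.
So s = 5.

5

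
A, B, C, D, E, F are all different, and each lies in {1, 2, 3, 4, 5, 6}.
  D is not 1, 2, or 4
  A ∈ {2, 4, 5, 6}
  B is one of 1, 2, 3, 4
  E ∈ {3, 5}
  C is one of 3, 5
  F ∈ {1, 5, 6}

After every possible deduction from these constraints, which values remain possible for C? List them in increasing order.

C and E between them cover only {3, 5} — a naked pair. Remove those values from A, B, D, F.
D's domain is down to {6}, so D = 6. Remove 6 from A, F.
That leaves F = 1. Eliminate 1 elsewhere: B.
No further eliminations apply; C can still be any of 3, 5.

3, 5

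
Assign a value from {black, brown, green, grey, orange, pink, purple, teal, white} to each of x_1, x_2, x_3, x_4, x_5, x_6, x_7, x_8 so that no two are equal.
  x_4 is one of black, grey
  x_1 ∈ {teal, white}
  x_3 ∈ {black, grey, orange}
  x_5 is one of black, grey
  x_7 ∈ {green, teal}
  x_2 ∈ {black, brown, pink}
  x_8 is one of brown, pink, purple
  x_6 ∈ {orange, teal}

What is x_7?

green

The 2 variables x_4 and x_5 are confined to {black, grey}, which locks those values in; drop them from x_2, x_3.
x_3's domain is down to {orange}, so x_3 = orange. Remove orange from x_6.
That leaves x_6 = teal. Eliminate teal elsewhere: x_1, x_7.
So x_7 = green.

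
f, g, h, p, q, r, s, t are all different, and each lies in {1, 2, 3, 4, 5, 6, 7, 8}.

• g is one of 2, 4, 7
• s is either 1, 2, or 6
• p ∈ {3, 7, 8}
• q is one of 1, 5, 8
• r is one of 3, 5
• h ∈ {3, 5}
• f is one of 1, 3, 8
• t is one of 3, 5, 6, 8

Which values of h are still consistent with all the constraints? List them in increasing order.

3, 5

The 8 variables draw from only 8 values {1, 2, 3, 4, 5, 6, 7, 8}, so each is used; only g can be 4, hence g = 4.
The 7 still-open variables draw from only 7 values {1, 2, 3, 5, 6, 7, 8}, so each is used; only s can be 2, hence s = 2.
Among the 6 still-open variables, 6 fits only t (and all 6 values in {1, 3, 5, 6, 7, 8} must be used), so t = 6.
Among the 5 still-open variables, 7 fits only p (and all 5 values in {1, 3, 5, 7, 8} must be used), so p = 7.
The 2 variables h and r are confined to {3, 5}, which locks those values in; drop them from f, q.
No further eliminations apply; h can still be any of 3, 5.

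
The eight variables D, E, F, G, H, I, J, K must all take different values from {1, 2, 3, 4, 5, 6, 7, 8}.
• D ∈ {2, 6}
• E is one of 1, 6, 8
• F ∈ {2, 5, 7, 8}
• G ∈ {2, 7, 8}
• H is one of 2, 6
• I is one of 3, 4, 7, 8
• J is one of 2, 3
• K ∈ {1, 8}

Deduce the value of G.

The 8 variables draw from only 8 values {1, 2, 3, 4, 5, 6, 7, 8}, so each is used; only I can be 4, hence I = 4.
The 7 still-open variables draw from only 7 values {1, 2, 3, 5, 6, 7, 8}, so each is used; only J can be 3, hence J = 3.
Among the 6 still-open variables, 5 fits only F (and all 6 values in {1, 2, 5, 6, 7, 8} must be used), so F = 5.
Among the 5 still-open variables, 7 fits only G (and all 5 values in {1, 2, 6, 7, 8} must be used), so G = 7.

7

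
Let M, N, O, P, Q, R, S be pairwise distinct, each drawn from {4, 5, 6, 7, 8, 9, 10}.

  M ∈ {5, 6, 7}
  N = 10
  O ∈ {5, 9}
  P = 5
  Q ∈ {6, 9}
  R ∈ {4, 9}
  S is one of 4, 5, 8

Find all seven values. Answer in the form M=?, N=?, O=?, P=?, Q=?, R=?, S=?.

M=7, N=10, O=9, P=5, Q=6, R=4, S=8

N has just one choice, so N = 10.
P has just one choice, so P = 5. Eliminate 5 elsewhere: M, O, S.
O must be 9 (only option left). Eliminate 9 elsewhere: Q, R.
That leaves Q = 6. Remove 6 from M.
R's domain is down to {4}, so R = 4. Eliminate 4 elsewhere: S.
S must be 8 (only option left).
That leaves M = 7.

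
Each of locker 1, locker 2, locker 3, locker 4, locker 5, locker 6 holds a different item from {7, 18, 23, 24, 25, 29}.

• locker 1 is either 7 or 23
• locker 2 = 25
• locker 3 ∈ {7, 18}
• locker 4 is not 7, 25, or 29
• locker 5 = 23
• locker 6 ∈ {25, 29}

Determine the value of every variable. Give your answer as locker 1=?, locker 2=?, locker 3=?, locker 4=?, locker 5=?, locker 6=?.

locker 2 has just one choice, so locker 2 = 25. Strike 25 from locker 6.
locker 5 has just one choice, so locker 5 = 23. Remove 23 from locker 1, locker 4.
locker 6's domain is down to {29}, so locker 6 = 29.
That leaves locker 1 = 7. Eliminate 7 elsewhere: locker 3.
locker 3's domain is down to {18}, so locker 3 = 18. Eliminate 18 elsewhere: locker 4.
locker 4 must be 24 (only option left).

locker 1=7, locker 2=25, locker 3=18, locker 4=24, locker 5=23, locker 6=29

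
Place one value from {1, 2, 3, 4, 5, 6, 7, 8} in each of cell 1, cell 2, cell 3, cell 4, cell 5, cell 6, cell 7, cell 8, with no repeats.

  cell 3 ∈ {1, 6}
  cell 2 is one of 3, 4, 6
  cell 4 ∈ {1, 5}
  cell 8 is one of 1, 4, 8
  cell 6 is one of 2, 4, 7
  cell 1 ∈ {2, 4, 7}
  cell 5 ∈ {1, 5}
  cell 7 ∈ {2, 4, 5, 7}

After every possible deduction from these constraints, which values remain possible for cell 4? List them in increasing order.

The 8 variables draw from only 8 values {1, 2, 3, 4, 5, 6, 7, 8}, so each is used; only cell 2 can be 3, hence cell 2 = 3.
Among the 7 still-open variables, 6 fits only cell 3 (and all 7 values in {1, 2, 4, 5, 6, 7, 8} must be used), so cell 3 = 6.
Among the 6 still-open variables, 8 fits only cell 8 (and all 6 values in {1, 2, 4, 5, 7, 8} must be used), so cell 8 = 8.
cell 4 and cell 5 share exactly the 2 values {1, 5}; by pigeonhole those values go to them, so strike 1, 5 from cell 7.
No further eliminations apply; cell 4 can still be any of 1, 5.

1, 5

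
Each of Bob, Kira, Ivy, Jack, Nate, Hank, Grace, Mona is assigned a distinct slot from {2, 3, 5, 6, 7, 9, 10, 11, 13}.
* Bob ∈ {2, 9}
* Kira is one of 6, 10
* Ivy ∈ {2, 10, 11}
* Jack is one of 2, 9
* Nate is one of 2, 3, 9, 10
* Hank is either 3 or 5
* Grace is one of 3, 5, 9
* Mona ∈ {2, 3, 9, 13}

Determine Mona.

13

Among the 8 variables, 6 fits only Kira (and all 8 values in {2, 3, 5, 6, 9, 10, 11, 13} must be used), so Kira = 6.
The 7 still-open variables draw from only 7 values {2, 3, 5, 9, 10, 11, 13}, so each is used; only Ivy can be 11, hence Ivy = 11.
The 6 still-open variables together cover exactly {2, 3, 5, 9, 10, 13} — 6 values for 6 variables — and 10 appears only in Nate's list, so Nate = 10.
The 5 still-open variables draw from only 5 values {2, 3, 5, 9, 13}, so each is used; only Mona can be 13, hence Mona = 13.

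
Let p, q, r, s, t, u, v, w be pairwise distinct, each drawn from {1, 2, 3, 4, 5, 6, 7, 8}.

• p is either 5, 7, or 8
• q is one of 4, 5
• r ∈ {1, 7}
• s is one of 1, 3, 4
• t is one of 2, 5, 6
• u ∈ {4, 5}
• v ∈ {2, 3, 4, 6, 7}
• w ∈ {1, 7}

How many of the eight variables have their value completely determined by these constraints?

The 8 variables together cover exactly {1, 2, 3, 4, 5, 6, 7, 8} — 8 values for 8 variables — and 8 appears only in p's list, so p = 8.
q and u between them cover only {4, 5} — a naked pair. Remove those values from s, t, v.
r and w between them cover only {1, 7} — a naked pair. Remove those values from s, v.
s must be 3 (only option left). So v can't be 3.
Determined: p=8, s=3. The other variables each still have more than one consistent value. That makes 2.

2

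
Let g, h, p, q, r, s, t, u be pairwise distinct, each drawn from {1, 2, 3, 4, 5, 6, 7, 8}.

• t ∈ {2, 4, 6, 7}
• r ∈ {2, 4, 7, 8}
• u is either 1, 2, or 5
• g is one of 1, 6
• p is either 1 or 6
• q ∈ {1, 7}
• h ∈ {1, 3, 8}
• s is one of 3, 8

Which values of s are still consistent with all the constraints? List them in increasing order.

3, 8

The 8 variables draw from only 8 values {1, 2, 3, 4, 5, 6, 7, 8}, so each is used; only u can be 5, hence u = 5.
The 2 variables g and p are confined to {1, 6}, which locks those values in; drop them from h, q, t.
q's domain is down to {7}, so q = 7. Eliminate 7 elsewhere: r, t.
h and s between them cover only {3, 8} — a naked pair. Remove those values from r.
No further eliminations apply; s can still be any of 3, 8.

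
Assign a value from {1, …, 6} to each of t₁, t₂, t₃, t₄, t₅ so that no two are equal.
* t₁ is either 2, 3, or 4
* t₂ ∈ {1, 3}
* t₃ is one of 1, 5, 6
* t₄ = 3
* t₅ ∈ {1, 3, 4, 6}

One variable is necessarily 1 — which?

t₄'s domain is down to {3}, so t₄ = 3. So t₁, t₂, t₅ can't be 3.
So 1 goes to t₂.

t₂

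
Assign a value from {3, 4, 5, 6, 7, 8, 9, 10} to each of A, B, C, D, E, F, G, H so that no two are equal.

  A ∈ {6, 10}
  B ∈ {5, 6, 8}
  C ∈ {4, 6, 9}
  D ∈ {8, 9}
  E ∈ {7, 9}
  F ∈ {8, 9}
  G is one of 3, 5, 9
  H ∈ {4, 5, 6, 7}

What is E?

7

Among the 8 variables, 3 fits only G (and all 8 values in {3, 4, 5, 6, 7, 8, 9, 10} must be used), so G = 3.
Among the 7 still-open variables, 10 fits only A (and all 7 values in {4, 5, 6, 7, 8, 9, 10} must be used), so A = 10.
D and F share exactly the 2 values {8, 9}; by pigeonhole those values go to them, so strike 8, 9 from B, C, E.
So E = 7.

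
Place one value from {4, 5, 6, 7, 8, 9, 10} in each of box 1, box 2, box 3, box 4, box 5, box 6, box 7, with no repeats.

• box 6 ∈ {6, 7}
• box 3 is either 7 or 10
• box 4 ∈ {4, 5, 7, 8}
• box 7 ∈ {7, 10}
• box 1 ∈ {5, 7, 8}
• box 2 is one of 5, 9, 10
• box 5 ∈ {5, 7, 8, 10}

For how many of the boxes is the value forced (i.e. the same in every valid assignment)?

3

The 7 variables draw from only 7 values {4, 5, 6, 7, 8, 9, 10}, so each is used; only box 4 can be 4, hence box 4 = 4.
The 6 still-open variables draw from only 6 values {5, 6, 7, 8, 9, 10}, so each is used; only box 6 can be 6, hence box 6 = 6.
Among the 5 still-open variables, 9 fits only box 2 (and all 5 values in {5, 7, 8, 9, 10} must be used), so box 2 = 9.
box 3 and box 7 share exactly the 2 values {7, 10}; by pigeonhole those values go to them, so strike 7, 10 from box 1, box 5.
Determined: box 2=9, box 4=4, box 6=6. The other boxes each still have more than one consistent value. That makes 3.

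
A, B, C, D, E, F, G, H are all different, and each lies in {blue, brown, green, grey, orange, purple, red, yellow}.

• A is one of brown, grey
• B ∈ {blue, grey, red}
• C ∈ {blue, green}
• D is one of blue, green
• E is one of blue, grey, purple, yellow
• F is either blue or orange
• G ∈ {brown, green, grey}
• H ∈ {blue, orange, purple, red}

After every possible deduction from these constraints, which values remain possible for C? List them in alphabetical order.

The 8 variables together cover exactly {blue, brown, green, grey, orange, purple, red, yellow} — 8 values for 8 variables — and yellow appears only in E's list, so E = yellow.
Among the 7 still-open variables, purple fits only H (and all 7 values in {blue, brown, green, grey, orange, purple, red} must be used), so H = purple.
Among the 6 still-open variables, orange fits only F (and all 6 values in {blue, brown, green, grey, orange, red} must be used), so F = orange.
Among the 5 still-open variables, red fits only B (and all 5 values in {blue, brown, green, grey, red} must be used), so B = red.
The 2 variables C and D are confined to {blue, green}, which locks those values in; drop them from G.
No further eliminations apply; C can still be any of blue, green.

blue, green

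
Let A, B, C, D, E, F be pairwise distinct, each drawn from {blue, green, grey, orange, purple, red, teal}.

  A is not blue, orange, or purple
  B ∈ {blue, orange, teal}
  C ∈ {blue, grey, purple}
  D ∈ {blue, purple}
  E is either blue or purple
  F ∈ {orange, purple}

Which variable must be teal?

B

D and E share exactly the 2 values {blue, purple}; by pigeonhole those values go to them, so strike blue, purple from B, C, F.
C must be grey (only option left). Eliminate grey elsewhere: A.
F's domain is down to {orange}, so F = orange. Eliminate orange elsewhere: B.
So teal goes to B.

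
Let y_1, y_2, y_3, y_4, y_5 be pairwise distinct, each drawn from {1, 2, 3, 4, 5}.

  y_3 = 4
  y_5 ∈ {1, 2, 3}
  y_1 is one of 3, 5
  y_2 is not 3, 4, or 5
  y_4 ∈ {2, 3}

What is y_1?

5

y_3's domain is down to {4}, so y_3 = 4.
The 4 still-open variables draw from only 4 values {1, 2, 3, 5}, so each is used; only y_1 can be 5, hence y_1 = 5.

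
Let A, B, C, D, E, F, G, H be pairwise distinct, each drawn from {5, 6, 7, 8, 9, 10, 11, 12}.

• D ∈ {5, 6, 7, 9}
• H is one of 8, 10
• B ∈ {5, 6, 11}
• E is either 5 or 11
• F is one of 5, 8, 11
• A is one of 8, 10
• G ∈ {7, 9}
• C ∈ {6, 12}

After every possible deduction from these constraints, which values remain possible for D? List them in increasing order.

The 8 variables draw from only 8 values {5, 6, 7, 8, 9, 10, 11, 12}, so each is used; only C can be 12, hence C = 12.
The 2 variables A and H are confined to {8, 10}, which locks those values in; drop them from F.
E and F between them cover only {5, 11} — a naked pair. Remove those values from B, D.
B's domain is down to {6}, so B = 6. Eliminate 6 elsewhere: D.
No further eliminations apply; D can still be any of 7, 9.

7, 9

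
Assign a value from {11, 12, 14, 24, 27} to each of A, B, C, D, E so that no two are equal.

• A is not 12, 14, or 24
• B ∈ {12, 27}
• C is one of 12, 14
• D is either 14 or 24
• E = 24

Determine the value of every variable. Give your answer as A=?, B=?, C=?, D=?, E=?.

E's domain is down to {24}, so E = 24. So D can't be 24.
That leaves D = 14. So C can't be 14.
C's domain is down to {12}, so C = 12. Eliminate 12 elsewhere: B.
B's domain is down to {27}, so B = 27. Eliminate 27 elsewhere: A.
A has just one choice, so A = 11.

A=11, B=27, C=12, D=14, E=24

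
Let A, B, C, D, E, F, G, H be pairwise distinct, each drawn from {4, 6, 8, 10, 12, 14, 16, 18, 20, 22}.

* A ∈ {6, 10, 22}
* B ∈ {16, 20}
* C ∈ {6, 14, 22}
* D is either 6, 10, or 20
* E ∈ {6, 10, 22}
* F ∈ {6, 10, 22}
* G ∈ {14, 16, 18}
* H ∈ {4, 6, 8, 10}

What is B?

The 3 variables A, E, F are confined to {6, 10, 22}, which locks those values in; drop them from C, D, H.
That leaves C = 14. Strike 14 from G.
That leaves D = 20. So B can't be 20.
So B = 16.

16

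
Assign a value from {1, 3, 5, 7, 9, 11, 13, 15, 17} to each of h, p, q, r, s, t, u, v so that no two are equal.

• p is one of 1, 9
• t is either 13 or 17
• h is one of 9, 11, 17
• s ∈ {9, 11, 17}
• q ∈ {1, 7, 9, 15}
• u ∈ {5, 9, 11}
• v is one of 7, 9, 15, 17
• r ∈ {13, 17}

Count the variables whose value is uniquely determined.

2

Among the 8 variables, 5 fits only u (and all 8 values in {1, 5, 7, 9, 11, 13, 15, 17} must be used), so u = 5.
r and t between them cover only {13, 17} — a naked pair. Remove those values from h, s, v.
h and s share exactly the 2 values {9, 11}; by pigeonhole those values go to them, so strike 9, 11 from p, q, v.
p's domain is down to {1}, so p = 1. Eliminate 1 elsewhere: q.
Determined: p=1, u=5. The other variables each still have more than one consistent value. That makes 2.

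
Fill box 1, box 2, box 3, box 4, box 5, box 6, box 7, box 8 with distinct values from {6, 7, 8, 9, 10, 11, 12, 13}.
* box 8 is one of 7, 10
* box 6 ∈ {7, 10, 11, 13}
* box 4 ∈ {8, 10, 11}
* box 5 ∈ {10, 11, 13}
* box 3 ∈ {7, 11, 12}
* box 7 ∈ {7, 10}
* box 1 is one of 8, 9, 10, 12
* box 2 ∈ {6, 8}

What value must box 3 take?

The 8 variables draw from only 8 values {6, 7, 8, 9, 10, 11, 12, 13}, so each is used; only box 2 can be 6, hence box 2 = 6.
The 7 still-open variables draw from only 7 values {7, 8, 9, 10, 11, 12, 13}, so each is used; only box 1 can be 9, hence box 1 = 9.
The 6 still-open variables draw from only 6 values {7, 8, 10, 11, 12, 13}, so each is used; only box 4 can be 8, hence box 4 = 8.
The 5 still-open variables together cover exactly {7, 10, 11, 12, 13} — 5 values for 5 variables — and 12 appears only in box 3's list, so box 3 = 12.

12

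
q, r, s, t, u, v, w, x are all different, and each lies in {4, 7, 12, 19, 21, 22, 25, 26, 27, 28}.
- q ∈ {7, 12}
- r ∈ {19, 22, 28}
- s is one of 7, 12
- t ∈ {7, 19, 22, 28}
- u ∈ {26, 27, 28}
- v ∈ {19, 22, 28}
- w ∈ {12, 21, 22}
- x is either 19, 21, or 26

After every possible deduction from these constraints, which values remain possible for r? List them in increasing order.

Among the 8 variables, 27 fits only u (and all 8 values in {7, 12, 19, 21, 22, 26, 27, 28} must be used), so u = 27.
The 7 still-open variables together cover exactly {7, 12, 19, 21, 22, 26, 28} — 7 values for 7 variables — and 26 appears only in x's list, so x = 26.
The 6 still-open variables together cover exactly {7, 12, 19, 21, 22, 28} — 6 values for 6 variables — and 21 appears only in w's list, so w = 21.
q and s between them cover only {7, 12} — a naked pair. Remove those values from t.
No further eliminations apply; r can still be any of 19, 22, 28.

19, 22, 28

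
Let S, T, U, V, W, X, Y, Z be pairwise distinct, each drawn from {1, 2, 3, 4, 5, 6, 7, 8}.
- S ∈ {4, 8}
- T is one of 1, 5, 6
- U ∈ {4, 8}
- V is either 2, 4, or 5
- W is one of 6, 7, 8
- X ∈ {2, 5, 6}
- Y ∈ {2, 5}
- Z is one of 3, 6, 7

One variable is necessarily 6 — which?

The 8 variables together cover exactly {1, 2, 3, 4, 5, 6, 7, 8} — 8 values for 8 variables — and 1 appears only in T's list, so T = 1.
The 7 still-open variables together cover exactly {2, 3, 4, 5, 6, 7, 8} — 7 values for 7 variables — and 3 appears only in Z's list, so Z = 3.
Among the 6 still-open variables, 7 fits only W (and all 6 values in {2, 4, 5, 6, 7, 8} must be used), so W = 7.
Among the 5 still-open variables, 6 fits only X (and all 5 values in {2, 4, 5, 6, 8} must be used), so X = 6.

X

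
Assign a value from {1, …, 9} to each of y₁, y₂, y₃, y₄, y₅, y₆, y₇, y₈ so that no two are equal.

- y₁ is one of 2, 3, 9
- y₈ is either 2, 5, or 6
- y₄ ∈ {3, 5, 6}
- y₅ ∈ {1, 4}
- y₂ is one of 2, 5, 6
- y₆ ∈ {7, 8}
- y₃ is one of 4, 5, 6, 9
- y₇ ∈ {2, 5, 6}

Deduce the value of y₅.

y₂, y₇, y₈ share exactly the 3 values {2, 5, 6}; by pigeonhole those values go to them, so strike 2, 5, 6 from y₁, y₃, y₄.
That leaves y₄ = 3. Remove 3 from y₁.
That leaves y₁ = 9. So y₃ can't be 9.
That leaves y₃ = 4. Strike 4 from y₅.
So y₅ = 1.

1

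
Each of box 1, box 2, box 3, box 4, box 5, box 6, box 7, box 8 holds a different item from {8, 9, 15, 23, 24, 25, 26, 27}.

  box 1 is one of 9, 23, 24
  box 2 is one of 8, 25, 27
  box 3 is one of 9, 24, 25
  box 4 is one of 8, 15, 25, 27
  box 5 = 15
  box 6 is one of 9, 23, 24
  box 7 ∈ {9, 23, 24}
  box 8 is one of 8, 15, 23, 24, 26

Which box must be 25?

box 3

box 5's domain is down to {15}, so box 5 = 15. Strike 15 from box 4, box 8.
The 7 still-open variables together cover exactly {8, 9, 23, 24, 25, 26, 27} — 7 values for 7 variables — and 26 appears only in box 8's list, so box 8 = 26.
box 1, box 6, box 7 between them cover only {9, 23, 24} — a naked triple. Remove those values from box 3.
So 25 goes to box 3.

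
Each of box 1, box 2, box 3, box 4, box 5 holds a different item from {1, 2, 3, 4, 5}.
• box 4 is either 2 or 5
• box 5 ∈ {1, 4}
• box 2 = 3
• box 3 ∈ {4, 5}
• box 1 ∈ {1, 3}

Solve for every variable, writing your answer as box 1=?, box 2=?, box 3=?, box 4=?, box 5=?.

box 1=1, box 2=3, box 3=5, box 4=2, box 5=4

box 2's domain is down to {3}, so box 2 = 3. Remove 3 from box 1.
box 1's domain is down to {1}, so box 1 = 1. Eliminate 1 elsewhere: box 5.
box 5 has just one choice, so box 5 = 4. Strike 4 from box 3.
box 3's domain is down to {5}, so box 3 = 5. Eliminate 5 elsewhere: box 4.
box 4 must be 2 (only option left).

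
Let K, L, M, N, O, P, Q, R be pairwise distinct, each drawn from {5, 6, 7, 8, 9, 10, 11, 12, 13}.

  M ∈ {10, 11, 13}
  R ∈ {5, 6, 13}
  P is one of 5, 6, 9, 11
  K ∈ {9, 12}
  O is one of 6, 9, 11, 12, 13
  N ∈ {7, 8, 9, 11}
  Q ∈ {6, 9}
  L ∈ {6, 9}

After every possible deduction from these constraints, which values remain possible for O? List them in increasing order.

11, 13

The 2 variables L and Q are confined to {6, 9}, which locks those values in; drop them from K, N, O, P, R.
K's domain is down to {12}, so K = 12. Strike 12 from O.
O, P, R between them cover only {5, 11, 13} — a naked triple. Remove those values from M, N.
M has just one choice, so M = 10.
No further eliminations apply; O can still be any of 11, 13.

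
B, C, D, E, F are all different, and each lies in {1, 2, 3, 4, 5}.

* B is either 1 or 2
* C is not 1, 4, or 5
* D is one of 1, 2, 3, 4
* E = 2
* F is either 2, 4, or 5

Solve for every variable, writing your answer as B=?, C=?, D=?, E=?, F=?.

B=1, C=3, D=4, E=2, F=5

E's domain is down to {2}, so E = 2. Eliminate 2 elsewhere: B, C, D, F.
B must be 1 (only option left). Strike 1 from D.
C's domain is down to {3}, so C = 3. So D can't be 3.
D's domain is down to {4}, so D = 4. Eliminate 4 elsewhere: F.
F has just one choice, so F = 5.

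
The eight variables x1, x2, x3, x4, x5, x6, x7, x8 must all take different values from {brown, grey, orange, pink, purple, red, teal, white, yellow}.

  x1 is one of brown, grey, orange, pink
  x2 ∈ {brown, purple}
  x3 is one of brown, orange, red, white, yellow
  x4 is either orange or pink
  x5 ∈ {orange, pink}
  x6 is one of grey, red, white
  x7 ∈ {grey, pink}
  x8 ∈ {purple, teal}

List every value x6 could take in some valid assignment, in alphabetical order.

The 2 variables x4 and x5 are confined to {orange, pink}, which locks those values in; drop them from x1, x3, x7.
x7 must be grey (only option left). Remove grey from x1, x6.
x1's domain is down to {brown}, so x1 = brown. Strike brown from x2, x3.
x2 has just one choice, so x2 = purple. Eliminate purple elsewhere: x8.
x8 has just one choice, so x8 = teal.
No further eliminations apply; x6 can still be any of red, white.

red, white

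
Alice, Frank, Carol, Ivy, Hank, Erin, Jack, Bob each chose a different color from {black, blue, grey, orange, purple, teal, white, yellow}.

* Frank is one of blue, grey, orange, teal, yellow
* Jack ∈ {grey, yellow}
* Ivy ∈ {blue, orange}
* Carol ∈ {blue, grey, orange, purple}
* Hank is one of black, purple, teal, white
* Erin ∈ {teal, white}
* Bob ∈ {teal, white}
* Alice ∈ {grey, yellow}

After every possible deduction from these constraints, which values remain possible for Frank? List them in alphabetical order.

blue, orange

The 8 variables together cover exactly {black, blue, grey, orange, purple, teal, white, yellow} — 8 values for 8 variables — and black appears only in Hank's list, so Hank = black.
The 7 still-open variables draw from only 7 values {blue, grey, orange, purple, teal, white, yellow}, so each is used; only Carol can be purple, hence Carol = purple.
Alice and Jack share exactly the 2 values {grey, yellow}; by pigeonhole those values go to them, so strike grey, yellow from Frank.
The 2 variables Erin and Bob are confined to {teal, white}, which locks those values in; drop them from Frank.
No further eliminations apply; Frank can still be any of blue, orange.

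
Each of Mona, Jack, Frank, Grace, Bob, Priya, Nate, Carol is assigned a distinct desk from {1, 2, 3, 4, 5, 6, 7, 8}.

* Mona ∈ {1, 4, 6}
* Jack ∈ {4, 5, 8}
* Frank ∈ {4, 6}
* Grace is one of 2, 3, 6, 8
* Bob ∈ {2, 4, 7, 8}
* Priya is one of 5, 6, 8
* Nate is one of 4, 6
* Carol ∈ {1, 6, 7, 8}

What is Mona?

1

Among the 8 variables, 3 fits only Grace (and all 8 values in {1, 2, 3, 4, 5, 6, 7, 8} must be used), so Grace = 3.
The 7 still-open variables together cover exactly {1, 2, 4, 5, 6, 7, 8} — 7 values for 7 variables — and 2 appears only in Bob's list, so Bob = 2.
The 6 still-open variables together cover exactly {1, 4, 5, 6, 7, 8} — 6 values for 6 variables — and 7 appears only in Carol's list, so Carol = 7.
The 5 still-open variables together cover exactly {1, 4, 5, 6, 8} — 5 values for 5 variables — and 1 appears only in Mona's list, so Mona = 1.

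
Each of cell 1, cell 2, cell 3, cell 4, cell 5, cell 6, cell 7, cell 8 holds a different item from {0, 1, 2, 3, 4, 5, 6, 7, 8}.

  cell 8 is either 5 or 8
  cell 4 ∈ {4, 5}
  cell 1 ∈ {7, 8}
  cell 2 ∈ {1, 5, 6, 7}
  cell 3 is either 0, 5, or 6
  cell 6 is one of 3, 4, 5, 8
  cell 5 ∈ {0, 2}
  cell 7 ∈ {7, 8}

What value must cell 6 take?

The 2 variables cell 1 and cell 7 are confined to {7, 8}, which locks those values in; drop them from cell 2, cell 6, cell 8.
That leaves cell 8 = 5. Remove 5 from cell 2, cell 3, cell 4, cell 6.
cell 4 has just one choice, so cell 4 = 4. Remove 4 from cell 6.
So cell 6 = 3.

3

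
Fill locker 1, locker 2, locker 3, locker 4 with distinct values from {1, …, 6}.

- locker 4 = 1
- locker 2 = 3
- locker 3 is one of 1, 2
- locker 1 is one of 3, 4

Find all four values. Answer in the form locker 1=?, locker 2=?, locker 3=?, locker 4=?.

locker 1=4, locker 2=3, locker 3=2, locker 4=1

locker 2's domain is down to {3}, so locker 2 = 3. Eliminate 3 elsewhere: locker 1.
locker 4's domain is down to {1}, so locker 4 = 1. So locker 3 can't be 1.
locker 1 has just one choice, so locker 1 = 4.
locker 3's domain is down to {2}, so locker 3 = 2.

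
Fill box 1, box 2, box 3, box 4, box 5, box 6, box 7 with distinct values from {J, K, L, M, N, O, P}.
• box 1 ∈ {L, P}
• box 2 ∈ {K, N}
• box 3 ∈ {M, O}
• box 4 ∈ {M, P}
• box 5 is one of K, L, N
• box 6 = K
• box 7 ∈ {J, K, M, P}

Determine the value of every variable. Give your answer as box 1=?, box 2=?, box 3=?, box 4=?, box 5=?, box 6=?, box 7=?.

box 1=P, box 2=N, box 3=O, box 4=M, box 5=L, box 6=K, box 7=J

box 6 must be K (only option left). Strike K from box 2, box 5, box 7.
That leaves box 2 = N. Eliminate N elsewhere: box 5.
box 5's domain is down to {L}, so box 5 = L. So box 1 can't be L.
box 1 must be P (only option left). Eliminate P elsewhere: box 4, box 7.
That leaves box 4 = M. Eliminate M elsewhere: box 3, box 7.
box 7's domain is down to {J}, so box 7 = J.
box 3 must be O (only option left).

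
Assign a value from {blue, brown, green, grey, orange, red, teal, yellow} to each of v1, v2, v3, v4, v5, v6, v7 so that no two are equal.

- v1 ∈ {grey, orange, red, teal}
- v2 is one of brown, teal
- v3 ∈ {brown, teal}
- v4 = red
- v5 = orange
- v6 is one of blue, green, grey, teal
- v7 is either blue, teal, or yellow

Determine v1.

v4 must be red (only option left). Strike red from v1.
v5 has just one choice, so v5 = orange. Remove orange from v1.
v2 and v3 share exactly the 2 values {brown, teal}; by pigeonhole those values go to them, so strike brown, teal from v1, v6, v7.
So v1 = grey.

grey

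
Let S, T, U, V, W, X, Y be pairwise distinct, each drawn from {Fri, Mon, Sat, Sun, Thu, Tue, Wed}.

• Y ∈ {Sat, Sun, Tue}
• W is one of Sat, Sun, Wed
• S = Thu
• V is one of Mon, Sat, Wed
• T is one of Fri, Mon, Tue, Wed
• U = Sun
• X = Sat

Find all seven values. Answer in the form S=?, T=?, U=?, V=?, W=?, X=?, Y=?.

S=Thu, T=Fri, U=Sun, V=Mon, W=Wed, X=Sat, Y=Tue

S's domain is down to {Thu}, so S = Thu.
U must be Sun (only option left). Eliminate Sun elsewhere: W, Y.
X's domain is down to {Sat}, so X = Sat. Remove Sat from V, W, Y.
Y has just one choice, so Y = Tue. So T can't be Tue.
That leaves W = Wed. Eliminate Wed elsewhere: T, V.
That leaves V = Mon. Eliminate Mon elsewhere: T.
T's domain is down to {Fri}, so T = Fri.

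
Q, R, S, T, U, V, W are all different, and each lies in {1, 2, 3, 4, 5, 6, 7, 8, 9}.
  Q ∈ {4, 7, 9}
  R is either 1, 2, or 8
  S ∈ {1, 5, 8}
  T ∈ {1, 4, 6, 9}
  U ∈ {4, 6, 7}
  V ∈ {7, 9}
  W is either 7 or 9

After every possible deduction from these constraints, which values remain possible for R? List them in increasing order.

The 2 variables V and W are confined to {7, 9}, which locks those values in; drop them from Q, T, U.
Q has just one choice, so Q = 4. Eliminate 4 elsewhere: T, U.
U's domain is down to {6}, so U = 6. Eliminate 6 elsewhere: T.
T must be 1 (only option left). Remove 1 from R, S.
No further eliminations apply; R can still be any of 2, 8.

2, 8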